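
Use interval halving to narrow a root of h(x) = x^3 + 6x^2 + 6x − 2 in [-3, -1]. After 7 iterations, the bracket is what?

[-1.671875, -1.65625]

midpoint -2: h = 2 > 0 → [-2, -1]
midpoint -1.5: h = -0.875 < 0 → [-2, -1.5]
midpoint -1.75: h = 0.515625 > 0 → [-1.75, -1.5]
midpoint -1.625: h = -0.1973 < 0 → [-1.75, -1.625]
midpoint -1.6875: h = 0.1555 > 0 → [-1.6875, -1.625]
midpoint -1.65625: h = -0.0219 < 0 → [-1.6875, -1.65625]
midpoint -1.671875: h = 0.0666 > 0 → [-1.671875, -1.65625]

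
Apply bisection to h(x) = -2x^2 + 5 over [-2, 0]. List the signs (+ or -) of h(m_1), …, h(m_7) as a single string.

++--+-+

h(-1) = 3 > 0, so the root lies in [-2, -1]
h(-1.5) = 0.5 > 0, so the root lies in [-2, -1.5]
h(-1.75) = -1.125 < 0, so the root lies in [-1.75, -1.5]
h(-1.625) = -0.2812 < 0, so the root lies in [-1.625, -1.5]
h(-1.5625) = 0.1172 > 0, so the root lies in [-1.625, -1.5625]
h(-1.59375) = -0.0801 < 0, so the root lies in [-1.59375, -1.5625]
h(-1.578125) = 0.019 > 0, so the root lies in [-1.59375, -1.578125]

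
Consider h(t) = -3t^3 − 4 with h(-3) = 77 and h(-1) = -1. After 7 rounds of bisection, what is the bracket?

[-1.109375, -1.09375]

m = -2, h(m) = 20 (+); new bracket [-2, -1]
m = -1.5, h(m) = 6.125 (+); new bracket [-1.5, -1]
m = -1.25, h(m) = 1.859375 (+); new bracket [-1.25, -1]
m = -1.125, h(m) = 0.2715 (+); new bracket [-1.125, -1]
m = -1.0625, h(m) = -0.4016 (−); new bracket [-1.125, -1.0625]
m = -1.09375, h(m) = -0.0747 (−); new bracket [-1.125, -1.09375]
m = -1.109375, h(m) = 0.096 (+); new bracket [-1.109375, -1.09375]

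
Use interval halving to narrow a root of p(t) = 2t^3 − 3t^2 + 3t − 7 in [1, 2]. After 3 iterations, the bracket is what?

m = 1.5, p(m) = -2.5 (−); new bracket [1.5, 2]
m = 1.75, p(m) = -0.21875 (−); new bracket [1.75, 2]
m = 1.875, p(m) = 1.261719 (+); new bracket [1.75, 1.875]

[1.75, 1.875]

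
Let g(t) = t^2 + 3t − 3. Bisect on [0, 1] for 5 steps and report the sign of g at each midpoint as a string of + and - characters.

--++-

m = 0.5, g(m) = -1.25 (−); new bracket [0.5, 1]
m = 0.75, g(m) = -0.1875 (−); new bracket [0.75, 1]
m = 0.875, g(m) = 0.390625 (+); new bracket [0.75, 0.875]
m = 0.8125, g(m) = 0.0977 (+); new bracket [0.75, 0.8125]
m = 0.78125, g(m) = -0.0459 (−); new bracket [0.78125, 0.8125]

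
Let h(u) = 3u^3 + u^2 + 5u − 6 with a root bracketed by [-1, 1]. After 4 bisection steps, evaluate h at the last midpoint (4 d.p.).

u = 0 gives h = -6, negative; keep [0, 1]
u = 0.5 gives h = -2.875, negative; keep [0.5, 1]
u = 0.75 gives h = -0.421875, negative; keep [0.75, 1]
u = 0.875 gives h = 1.1504, positive; keep [0.75, 0.875]

1.1504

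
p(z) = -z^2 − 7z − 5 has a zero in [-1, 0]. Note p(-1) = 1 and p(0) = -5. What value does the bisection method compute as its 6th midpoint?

-0.796875

z = -0.5 gives p = -1.75, negative; keep [-1, -0.5]
z = -0.75 gives p = -0.3125, negative; keep [-1, -0.75]
z = -0.875 gives p = 0.359375, positive; keep [-0.875, -0.75]
z = -0.8125 gives p = 0.0273, positive; keep [-0.8125, -0.75]
z = -0.78125 gives p = -0.1416, negative; keep [-0.8125, -0.78125]
z = -0.796875 gives p = -0.0569, negative; keep [-0.8125, -0.796875]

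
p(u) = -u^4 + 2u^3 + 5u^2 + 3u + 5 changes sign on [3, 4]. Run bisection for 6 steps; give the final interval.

[3.671875, 3.6875]

midpoint 3.5: p = 12.4375 > 0 → [3.5, 4]
midpoint 3.75: p = -5.722656 < 0 → [3.5, 3.75]
midpoint 3.625: p = 4.171631 > 0 → [3.625, 3.75]
midpoint 3.6875: p = -0.5628 < 0 → [3.625, 3.6875]
midpoint 3.65625: p = 1.8565 > 0 → [3.65625, 3.6875]
midpoint 3.671875: p = 0.66 > 0 → [3.671875, 3.6875]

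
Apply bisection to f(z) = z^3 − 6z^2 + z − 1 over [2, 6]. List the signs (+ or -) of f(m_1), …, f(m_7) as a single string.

midpoint 4: f = -29 < 0 → [4, 6]
midpoint 5: f = -21 < 0 → [5, 6]
midpoint 5.5: f = -10.625 < 0 → [5.5, 6]
midpoint 5.75: f = -3.5156 < 0 → [5.75, 6]
midpoint 5.875: f = 0.5605 > 0 → [5.75, 5.875]
midpoint 5.8125: f = -1.5222 < 0 → [5.8125, 5.875]
midpoint 5.84375: f = -0.4921 < 0 → [5.84375, 5.875]

----+--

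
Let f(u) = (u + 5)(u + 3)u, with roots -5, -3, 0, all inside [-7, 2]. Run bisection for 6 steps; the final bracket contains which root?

0

u = -2.5 gives f = -3.125, negative; keep [-2.5, 2]
u = -0.25 gives f = -3.265625, negative; keep [-0.25, 2]
u = 0.875 gives f = 19.919922, positive; keep [-0.25, 0.875]
u = 0.3125 gives f = 5.4993, positive; keep [-0.25, 0.3125]
u = 0.03125 gives f = 0.4766, positive; keep [-0.25, 0.03125]
u = -0.109375 gives f = -1.5462, negative; keep [-0.109375, 0.03125]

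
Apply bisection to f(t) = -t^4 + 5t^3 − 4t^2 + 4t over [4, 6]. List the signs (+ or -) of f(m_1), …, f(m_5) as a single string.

--+--

midpoint 5: f = -80 < 0 → [4, 5]
midpoint 4.5: f = -17.4375 < 0 → [4, 4.5]
midpoint 4.25: f = 2.324219 > 0 → [4.25, 4.5]
midpoint 4.375: f = -6.7249 < 0 → [4.25, 4.375]
midpoint 4.3125: f = -2.0015 < 0 → [4.25, 4.3125]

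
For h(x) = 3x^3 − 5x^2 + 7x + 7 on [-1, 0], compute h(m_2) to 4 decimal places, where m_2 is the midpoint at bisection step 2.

h(-0.5) = 1.875 > 0, so the root lies in [-1, -0.5]
h(-0.75) = -2.328125 < 0, so the root lies in [-0.75, -0.5]

-2.3281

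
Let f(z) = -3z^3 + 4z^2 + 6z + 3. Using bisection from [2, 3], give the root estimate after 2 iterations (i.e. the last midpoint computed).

f(2.5) = -3.875 < 0, so the root lies in [2, 2.5]
f(2.25) = 2.578125 > 0, so the root lies in [2.25, 2.5]

2.25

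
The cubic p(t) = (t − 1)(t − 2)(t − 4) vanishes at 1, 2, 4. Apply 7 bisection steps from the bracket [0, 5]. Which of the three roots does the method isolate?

4

m = 2.5, p(m) = -1.125 (−); new bracket [2.5, 5]
m = 3.75, p(m) = -1.203125 (−); new bracket [3.75, 5]
m = 4.375, p(m) = 3.005859 (+); new bracket [3.75, 4.375]
m = 4.0625, p(m) = 0.3948 (+); new bracket [3.75, 4.0625]
m = 3.90625, p(m) = -0.5194 (−); new bracket [3.90625, 4.0625]
m = 3.984375, p(m) = -0.0925 (−); new bracket [3.984375, 4.0625]
m = 4.0234375, p(m) = 0.1434 (+); new bracket [3.984375, 4.0234375]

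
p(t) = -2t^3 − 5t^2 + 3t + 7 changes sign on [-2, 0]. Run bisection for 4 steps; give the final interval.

[-1.25, -1.125]

p(-1) = 1 > 0, so the root lies in [-2, -1]
p(-1.5) = -2 < 0, so the root lies in [-1.5, -1]
p(-1.25) = -0.65625 < 0, so the root lies in [-1.25, -1]
p(-1.125) = 0.1445 > 0, so the root lies in [-1.25, -1.125]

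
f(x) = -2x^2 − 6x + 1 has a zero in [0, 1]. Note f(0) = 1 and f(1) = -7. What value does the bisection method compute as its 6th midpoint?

f(0.5) = -2.5 < 0, so the root lies in [0, 0.5]
f(0.25) = -0.625 < 0, so the root lies in [0, 0.25]
f(0.125) = 0.21875 > 0, so the root lies in [0.125, 0.25]
f(0.1875) = -0.1953 < 0, so the root lies in [0.125, 0.1875]
f(0.15625) = 0.0137 > 0, so the root lies in [0.15625, 0.1875]
f(0.171875) = -0.0903 < 0, so the root lies in [0.15625, 0.171875]

0.171875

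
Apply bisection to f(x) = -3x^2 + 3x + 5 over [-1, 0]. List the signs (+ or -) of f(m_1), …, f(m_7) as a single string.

x = -0.5 gives f = 2.75, positive; keep [-1, -0.5]
x = -0.75 gives f = 1.0625, positive; keep [-1, -0.75]
x = -0.875 gives f = 0.078125, positive; keep [-1, -0.875]
x = -0.9375 gives f = -0.4492, negative; keep [-0.9375, -0.875]
x = -0.90625 gives f = -0.1826, negative; keep [-0.90625, -0.875]
x = -0.890625 gives f = -0.0515, negative; keep [-0.890625, -0.875]
x = -0.8828125 gives f = 0.0135, positive; keep [-0.890625, -0.8828125]

+++---+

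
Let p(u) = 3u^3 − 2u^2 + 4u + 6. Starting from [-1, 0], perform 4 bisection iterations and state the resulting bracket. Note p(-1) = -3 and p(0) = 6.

p(-0.5) = 3.125 > 0, so the root lies in [-1, -0.5]
p(-0.75) = 0.609375 > 0, so the root lies in [-1, -0.75]
p(-0.875) = -1.041016 < 0, so the root lies in [-0.875, -0.75]
p(-0.8125) = -0.1794 < 0, so the root lies in [-0.8125, -0.75]

[-0.8125, -0.75]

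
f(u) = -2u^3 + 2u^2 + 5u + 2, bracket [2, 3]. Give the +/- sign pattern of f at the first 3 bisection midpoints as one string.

midpoint 2.5: f = -4.25 < 0 → [2, 2.5]
midpoint 2.25: f = 0.59375 > 0 → [2.25, 2.5]
midpoint 2.375: f = -1.636719 < 0 → [2.25, 2.375]

-+-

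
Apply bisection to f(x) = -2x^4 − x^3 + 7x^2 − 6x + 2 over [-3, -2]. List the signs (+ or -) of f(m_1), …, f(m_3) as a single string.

-++

x = -2.5 gives f = -1.75, negative; keep [-2.5, -2]
x = -2.25 gives f = 11.070312, positive; keep [-2.5, -2.25]
x = -2.375 gives f = 5.497559, positive; keep [-2.5, -2.375]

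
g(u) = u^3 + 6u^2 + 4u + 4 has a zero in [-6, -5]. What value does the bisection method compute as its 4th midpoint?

-5.4375

m = -5.5, g(m) = -2.875 (−); new bracket [-5.5, -5]
m = -5.25, g(m) = 3.671875 (+); new bracket [-5.5, -5.25]
m = -5.375, g(m) = 0.556641 (+); new bracket [-5.5, -5.375]
m = -5.4375, g(m) = -1.1189 (−); new bracket [-5.4375, -5.375]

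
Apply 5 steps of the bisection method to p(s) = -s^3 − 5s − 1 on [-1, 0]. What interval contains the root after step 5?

m = -0.5, p(m) = 1.625 (+); new bracket [-0.5, 0]
m = -0.25, p(m) = 0.265625 (+); new bracket [-0.25, 0]
m = -0.125, p(m) = -0.373047 (−); new bracket [-0.25, -0.125]
m = -0.1875, p(m) = -0.0559 (−); new bracket [-0.25, -0.1875]
m = -0.21875, p(m) = 0.1042 (+); new bracket [-0.21875, -0.1875]

[-0.21875, -0.1875]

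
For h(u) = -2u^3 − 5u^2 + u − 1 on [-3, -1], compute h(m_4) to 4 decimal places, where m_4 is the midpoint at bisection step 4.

h(-2) = -7 < 0, so the root lies in [-3, -2]
h(-2.5) = -3.5 < 0, so the root lies in [-3, -2.5]
h(-2.75) = 0.03125 > 0, so the root lies in [-2.75, -2.5]
h(-2.625) = -1.9023 < 0, so the root lies in [-2.75, -2.625]

-1.9023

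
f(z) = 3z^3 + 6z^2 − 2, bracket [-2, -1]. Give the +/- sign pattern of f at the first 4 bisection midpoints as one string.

++--

midpoint -1.5: f = 1.375 > 0 → [-2, -1.5]
midpoint -1.75: f = 0.296875 > 0 → [-2, -1.75]
midpoint -1.875: f = -0.681641 < 0 → [-1.875, -1.75]
midpoint -1.8125: f = -0.1521 < 0 → [-1.8125, -1.75]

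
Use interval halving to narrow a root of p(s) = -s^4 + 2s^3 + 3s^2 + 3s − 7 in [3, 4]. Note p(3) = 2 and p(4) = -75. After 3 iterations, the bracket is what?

s = 3.5 gives p = -24.0625, negative; keep [3, 3.5]
s = 3.25 gives p = -8.472656, negative; keep [3, 3.25]
s = 3.125 gives p = -2.6604, negative; keep [3, 3.125]

[3, 3.125]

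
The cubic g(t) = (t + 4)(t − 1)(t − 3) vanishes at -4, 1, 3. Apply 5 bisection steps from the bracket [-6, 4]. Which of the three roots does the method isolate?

midpoint -1: g = 24 > 0 → [-6, -1]
midpoint -3.5: g = 14.625 > 0 → [-6, -3.5]
midpoint -4.75: g = -33.421875 < 0 → [-4.75, -3.5]
midpoint -4.125: g = -4.5645 < 0 → [-4.125, -3.5]
midpoint -3.8125: g = 6.1472 > 0 → [-4.125, -3.8125]

-4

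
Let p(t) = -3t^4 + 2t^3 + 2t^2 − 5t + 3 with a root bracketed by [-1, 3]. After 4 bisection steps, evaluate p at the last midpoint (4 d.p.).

0.2695

m = 1, p(m) = -1 (−); new bracket [-1, 1]
m = 0, p(m) = 3 (+); new bracket [0, 1]
m = 0.5, p(m) = 1.0625 (+); new bracket [0.5, 1]
m = 0.75, p(m) = 0.2695 (+); new bracket [0.75, 1]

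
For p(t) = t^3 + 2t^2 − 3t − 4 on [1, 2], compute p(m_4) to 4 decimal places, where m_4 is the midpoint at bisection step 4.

0.0100

p(1.5) = -0.625 < 0, so the root lies in [1.5, 2]
p(1.75) = 2.234375 > 0, so the root lies in [1.5, 1.75]
p(1.625) = 0.697266 > 0, so the root lies in [1.5, 1.625]
p(1.5625) = 0.01 > 0, so the root lies in [1.5, 1.5625]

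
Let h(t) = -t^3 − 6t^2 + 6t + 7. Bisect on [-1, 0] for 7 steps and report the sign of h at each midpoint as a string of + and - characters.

+-++-++

m = -0.5, h(m) = 2.625 (+); new bracket [-1, -0.5]
m = -0.75, h(m) = -0.453125 (−); new bracket [-0.75, -0.5]
m = -0.625, h(m) = 1.150391 (+); new bracket [-0.75, -0.625]
m = -0.6875, h(m) = 0.364 (+); new bracket [-0.75, -0.6875]
m = -0.71875, h(m) = -0.0408 (−); new bracket [-0.71875, -0.6875]
m = -0.703125, h(m) = 0.1626 (+); new bracket [-0.71875, -0.703125]
m = -0.7109375, h(m) = 0.0611 (+); new bracket [-0.71875, -0.7109375]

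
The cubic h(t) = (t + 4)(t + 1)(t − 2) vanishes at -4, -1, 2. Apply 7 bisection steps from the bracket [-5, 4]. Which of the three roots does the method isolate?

midpoint -0.5: h = -4.375 < 0 → [-0.5, 4]
midpoint 1.75: h = -3.953125 < 0 → [1.75, 4]
midpoint 2.875: h = 23.310547 > 0 → [1.75, 2.875]
midpoint 2.3125: h = 6.5344 > 0 → [1.75, 2.3125]
midpoint 2.03125: h = 0.5713 > 0 → [1.75, 2.03125]
midpoint 1.890625: h = -1.8624 < 0 → [1.890625, 2.03125]
midpoint 1.9609375: h = -0.6895 < 0 → [1.9609375, 2.03125]

2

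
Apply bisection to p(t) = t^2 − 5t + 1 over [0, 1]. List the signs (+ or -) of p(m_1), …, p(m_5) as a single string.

--++-

t = 0.5 gives p = -1.25, negative; keep [0, 0.5]
t = 0.25 gives p = -0.1875, negative; keep [0, 0.25]
t = 0.125 gives p = 0.390625, positive; keep [0.125, 0.25]
t = 0.1875 gives p = 0.0977, positive; keep [0.1875, 0.25]
t = 0.21875 gives p = -0.0459, negative; keep [0.1875, 0.21875]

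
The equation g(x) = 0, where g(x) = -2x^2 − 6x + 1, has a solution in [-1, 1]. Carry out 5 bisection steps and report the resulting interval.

[0.125, 0.1875]

x = 0 gives g = 1, positive; keep [0, 1]
x = 0.5 gives g = -2.5, negative; keep [0, 0.5]
x = 0.25 gives g = -0.625, negative; keep [0, 0.25]
x = 0.125 gives g = 0.2188, positive; keep [0.125, 0.25]
x = 0.1875 gives g = -0.1953, negative; keep [0.125, 0.1875]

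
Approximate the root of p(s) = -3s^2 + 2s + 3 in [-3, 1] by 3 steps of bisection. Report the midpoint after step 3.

-0.5

s = -1 gives p = -2, negative; keep [-1, 1]
s = 0 gives p = 3, positive; keep [-1, 0]
s = -0.5 gives p = 1.25, positive; keep [-1, -0.5]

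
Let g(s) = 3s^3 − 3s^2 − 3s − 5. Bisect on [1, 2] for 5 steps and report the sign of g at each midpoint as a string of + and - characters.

s = 1.5 gives g = -6.125, negative; keep [1.5, 2]
s = 1.75 gives g = -3.359375, negative; keep [1.75, 2]
s = 1.875 gives g = -1.396484, negative; keep [1.875, 2]
s = 1.9375 gives g = -0.2546, negative; keep [1.9375, 2]
s = 1.96875 gives g = 0.3583, positive; keep [1.9375, 1.96875]

----+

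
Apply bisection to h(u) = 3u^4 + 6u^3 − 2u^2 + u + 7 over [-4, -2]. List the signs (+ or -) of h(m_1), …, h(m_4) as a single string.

+++-

h(-3) = 67 > 0, so the root lies in [-3, -2]
h(-2.5) = 15.4375 > 0, so the root lies in [-2.5, -2]
h(-2.25) = 3.167969 > 0, so the root lies in [-2.25, -2]
h(-2.125) = -0.5579 < 0, so the root lies in [-2.25, -2.125]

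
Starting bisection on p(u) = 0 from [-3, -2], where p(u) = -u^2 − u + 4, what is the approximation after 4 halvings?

u = -2.5 gives p = 0.25, positive; keep [-3, -2.5]
u = -2.75 gives p = -0.8125, negative; keep [-2.75, -2.5]
u = -2.625 gives p = -0.265625, negative; keep [-2.625, -2.5]
u = -2.5625 gives p = -0.0039, negative; keep [-2.5625, -2.5]

-2.5625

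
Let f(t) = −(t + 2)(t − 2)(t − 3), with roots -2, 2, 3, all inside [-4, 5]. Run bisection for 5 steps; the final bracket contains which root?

f(0.5) = -9.375 < 0, so the root lies in [-4, 0.5]
f(-1.75) = -4.453125 < 0, so the root lies in [-4, -1.75]
f(-2.875) = 25.060547 > 0, so the root lies in [-2.875, -1.75]
f(-2.3125) = 7.1594 > 0, so the root lies in [-2.3125, -1.75]
f(-2.03125) = 0.6338 > 0, so the root lies in [-2.03125, -1.75]

-2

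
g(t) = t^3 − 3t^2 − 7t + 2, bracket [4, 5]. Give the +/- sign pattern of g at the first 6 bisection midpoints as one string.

m = 4.5, g(m) = 0.875 (+); new bracket [4, 4.5]
m = 4.25, g(m) = -5.171875 (−); new bracket [4.25, 4.5]
m = 4.375, g(m) = -2.306641 (−); new bracket [4.375, 4.5]
m = 4.4375, g(m) = -0.7561 (−); new bracket [4.4375, 4.5]
m = 4.46875, g(m) = 0.0493 (+); new bracket [4.4375, 4.46875]
m = 4.453125, g(m) = -0.3559 (−); new bracket [4.453125, 4.46875]

+---+-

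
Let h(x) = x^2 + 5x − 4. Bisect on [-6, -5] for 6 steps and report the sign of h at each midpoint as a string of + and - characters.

midpoint -5.5: h = -1.25 < 0 → [-6, -5.5]
midpoint -5.75: h = 0.3125 > 0 → [-5.75, -5.5]
midpoint -5.625: h = -0.484375 < 0 → [-5.75, -5.625]
midpoint -5.6875: h = -0.0898 < 0 → [-5.75, -5.6875]
midpoint -5.71875: h = 0.1104 > 0 → [-5.71875, -5.6875]
midpoint -5.703125: h = 0.01 > 0 → [-5.703125, -5.6875]

-+--++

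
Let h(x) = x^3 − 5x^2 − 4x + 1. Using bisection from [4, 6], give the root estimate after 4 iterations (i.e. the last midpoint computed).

5.625

x = 5 gives h = -19, negative; keep [5, 6]
x = 5.5 gives h = -5.875, negative; keep [5.5, 6]
x = 5.75 gives h = 2.796875, positive; keep [5.5, 5.75]
x = 5.625 gives h = -1.7246, negative; keep [5.625, 5.75]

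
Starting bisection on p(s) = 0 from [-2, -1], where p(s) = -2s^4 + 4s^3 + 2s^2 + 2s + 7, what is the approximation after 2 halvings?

-1.25

midpoint -1.5: p = -15.125 < 0 → [-1.5, -1]
midpoint -1.25: p = -5.070312 < 0 → [-1.25, -1]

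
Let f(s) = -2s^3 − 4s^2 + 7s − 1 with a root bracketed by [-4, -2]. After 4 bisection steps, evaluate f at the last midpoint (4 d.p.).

s = -3 gives f = -4, negative; keep [-4, -3]
s = -3.5 gives f = 11.25, positive; keep [-3.5, -3]
s = -3.25 gives f = 2.65625, positive; keep [-3.25, -3]
s = -3.125 gives f = -0.9023, negative; keep [-3.25, -3.125]

-0.9023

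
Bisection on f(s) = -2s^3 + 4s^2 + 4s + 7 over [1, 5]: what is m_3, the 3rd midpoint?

m = 3, f(m) = 1 (+); new bracket [3, 5]
m = 4, f(m) = -41 (−); new bracket [3, 4]
m = 3.5, f(m) = -15.75 (−); new bracket [3, 3.5]

3.5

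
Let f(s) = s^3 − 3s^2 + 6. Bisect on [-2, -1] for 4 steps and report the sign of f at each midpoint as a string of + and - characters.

--++

m = -1.5, f(m) = -4.125 (−); new bracket [-1.5, -1]
m = -1.25, f(m) = -0.640625 (−); new bracket [-1.25, -1]
m = -1.125, f(m) = 0.779297 (+); new bracket [-1.25, -1.125]
m = -1.1875, f(m) = 0.095 (+); new bracket [-1.25, -1.1875]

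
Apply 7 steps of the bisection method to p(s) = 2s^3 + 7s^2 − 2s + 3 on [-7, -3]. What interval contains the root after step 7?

[-3.875, -3.84375]

midpoint -5: p = -62 < 0 → [-5, -3]
midpoint -4: p = -5 < 0 → [-4, -3]
midpoint -3.5: p = 10 > 0 → [-4, -3.5]
midpoint -3.75: p = 3.4688 > 0 → [-4, -3.75]
midpoint -3.875: p = -0.5117 < 0 → [-3.875, -3.75]
midpoint -3.8125: p = 1.5405 > 0 → [-3.875, -3.8125]
midpoint -3.84375: p = 0.5301 > 0 → [-3.875, -3.84375]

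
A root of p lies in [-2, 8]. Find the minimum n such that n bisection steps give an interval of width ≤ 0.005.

11

Width after n steps is 10/2^n. Need 2^n ≥ 10/0.005 = 2000.
2^10 = 1024 < 2000 ≤ 2^11 = 2048, so n = 11.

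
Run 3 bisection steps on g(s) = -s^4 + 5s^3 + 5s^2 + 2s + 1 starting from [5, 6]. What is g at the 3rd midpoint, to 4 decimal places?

s = 5.5 gives g = 80.0625, positive; keep [5.5, 6]
s = 5.75 gives g = 35.230469, positive; keep [5.75, 6]
s = 5.875 gives g = 7.89624, positive; keep [5.875, 6]

7.8962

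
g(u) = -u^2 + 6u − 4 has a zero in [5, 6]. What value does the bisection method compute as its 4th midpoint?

5.1875

midpoint 5.5: g = -1.25 < 0 → [5, 5.5]
midpoint 5.25: g = -0.0625 < 0 → [5, 5.25]
midpoint 5.125: g = 0.484375 > 0 → [5.125, 5.25]
midpoint 5.1875: g = 0.2148 > 0 → [5.1875, 5.25]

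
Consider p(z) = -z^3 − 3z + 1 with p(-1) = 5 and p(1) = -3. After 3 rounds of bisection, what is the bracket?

[0.25, 0.5]

z = 0 gives p = 1, positive; keep [0, 1]
z = 0.5 gives p = -0.625, negative; keep [0, 0.5]
z = 0.25 gives p = 0.234375, positive; keep [0.25, 0.5]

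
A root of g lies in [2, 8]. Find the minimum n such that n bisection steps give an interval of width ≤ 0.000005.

Width after n steps is 6/2^n. Need 2^n ≥ 6/0.000005 = 1200000.
2^20 = 1048576 < 1200000 ≤ 2^21 = 2097152, so n = 21.

21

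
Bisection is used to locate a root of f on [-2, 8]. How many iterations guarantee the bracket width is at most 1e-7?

Width after n steps is 10/2^n. Need 2^n ≥ 10/1e-7 = 100000000.
2^26 = 67108864 < 100000000 ≤ 2^27 = 134217728, so n = 27.

27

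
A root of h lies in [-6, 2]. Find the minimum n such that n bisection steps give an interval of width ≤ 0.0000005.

24

Width after n steps is 8/2^n. Need 2^n ≥ 8/0.0000005 = 16000000.
2^23 = 8388608 < 16000000 ≤ 2^24 = 16777216, so n = 24.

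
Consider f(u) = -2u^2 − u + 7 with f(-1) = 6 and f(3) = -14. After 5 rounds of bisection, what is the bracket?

u = 1 gives f = 4, positive; keep [1, 3]
u = 2 gives f = -3, negative; keep [1, 2]
u = 1.5 gives f = 1, positive; keep [1.5, 2]
u = 1.75 gives f = -0.875, negative; keep [1.5, 1.75]
u = 1.625 gives f = 0.0938, positive; keep [1.625, 1.75]

[1.625, 1.75]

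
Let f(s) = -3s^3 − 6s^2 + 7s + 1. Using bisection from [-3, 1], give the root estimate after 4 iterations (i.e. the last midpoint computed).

s = -1 gives f = -9, negative; keep [-3, -1]
s = -2 gives f = -13, negative; keep [-3, -2]
s = -2.5 gives f = -7.125, negative; keep [-3, -2.5]
s = -2.75 gives f = -1.2344, negative; keep [-3, -2.75]

-2.75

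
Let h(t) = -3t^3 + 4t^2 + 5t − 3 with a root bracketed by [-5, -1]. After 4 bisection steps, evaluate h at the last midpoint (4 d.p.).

midpoint -3: h = 99 > 0 → [-3, -1]
midpoint -2: h = 27 > 0 → [-2, -1]
midpoint -1.5: h = 8.625 > 0 → [-1.5, -1]
midpoint -1.25: h = 2.8594 > 0 → [-1.25, -1]

2.8594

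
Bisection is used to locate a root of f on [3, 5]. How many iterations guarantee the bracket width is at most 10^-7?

Width after n steps is 2/2^n. Need 2^n ≥ 2/10^-7 = 20000000.
2^24 = 16777216 < 20000000 ≤ 2^25 = 33554432, so n = 25.

25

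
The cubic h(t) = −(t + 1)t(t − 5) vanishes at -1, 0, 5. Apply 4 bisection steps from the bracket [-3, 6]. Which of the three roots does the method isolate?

m = 1.5, h(m) = 13.125 (+); new bracket [1.5, 6]
m = 3.75, h(m) = 22.265625 (+); new bracket [3.75, 6]
m = 4.875, h(m) = 3.580078 (+); new bracket [4.875, 6]
m = 5.4375, h(m) = -15.3142 (−); new bracket [4.875, 5.4375]

5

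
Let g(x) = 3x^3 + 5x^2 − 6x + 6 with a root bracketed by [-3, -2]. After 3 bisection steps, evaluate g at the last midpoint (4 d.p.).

1.9395

x = -2.5 gives g = 5.375, positive; keep [-3, -2.5]
x = -2.75 gives g = -2.078125, negative; keep [-2.75, -2.5]
x = -2.625 gives g = 1.939453, positive; keep [-2.75, -2.625]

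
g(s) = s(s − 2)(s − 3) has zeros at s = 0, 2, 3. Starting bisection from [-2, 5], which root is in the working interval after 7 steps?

0

s = 1.5 gives g = 1.125, positive; keep [-2, 1.5]
s = -0.25 gives g = -1.828125, negative; keep [-0.25, 1.5]
s = 0.625 gives g = 2.041016, positive; keep [-0.25, 0.625]
s = 0.1875 gives g = 0.9558, positive; keep [-0.25, 0.1875]
s = -0.03125 gives g = -0.1924, negative; keep [-0.03125, 0.1875]
s = 0.078125 gives g = 0.4387, positive; keep [-0.03125, 0.078125]
s = 0.0234375 gives g = 0.1379, positive; keep [-0.03125, 0.0234375]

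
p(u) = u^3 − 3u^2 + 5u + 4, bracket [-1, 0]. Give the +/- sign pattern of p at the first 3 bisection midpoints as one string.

+--

u = -0.5 gives p = 0.625, positive; keep [-1, -0.5]
u = -0.75 gives p = -1.859375, negative; keep [-0.75, -0.5]
u = -0.625 gives p = -0.541016, negative; keep [-0.625, -0.5]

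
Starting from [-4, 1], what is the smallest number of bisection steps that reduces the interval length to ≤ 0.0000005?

24

Width after n steps is 5/2^n. Need 2^n ≥ 5/0.0000005 = 10000000.
2^23 = 8388608 < 10000000 ≤ 2^24 = 16777216, so n = 24.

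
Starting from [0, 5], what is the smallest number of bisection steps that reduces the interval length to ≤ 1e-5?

19

Width after n steps is 5/2^n. Need 2^n ≥ 5/1e-5 = 500000.
2^18 = 262144 < 500000 ≤ 2^19 = 524288, so n = 19.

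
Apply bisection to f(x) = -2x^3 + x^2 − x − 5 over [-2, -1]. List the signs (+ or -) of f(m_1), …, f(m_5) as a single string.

midpoint -1.5: f = 5.5 > 0 → [-1.5, -1]
midpoint -1.25: f = 1.71875 > 0 → [-1.25, -1]
midpoint -1.125: f = 0.238281 > 0 → [-1.125, -1]
midpoint -1.0625: f = -0.4097 < 0 → [-1.125, -1.0625]
midpoint -1.09375: f = -0.0931 < 0 → [-1.125, -1.09375]

+++--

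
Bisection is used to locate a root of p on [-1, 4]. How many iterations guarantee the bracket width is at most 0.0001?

16

Width after n steps is 5/2^n. Need 2^n ≥ 5/0.0001 = 50000.
2^15 = 32768 < 50000 ≤ 2^16 = 65536, so n = 16.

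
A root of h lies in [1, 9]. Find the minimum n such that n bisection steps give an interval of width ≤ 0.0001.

17

Width after n steps is 8/2^n. Need 2^n ≥ 8/0.0001 = 80000.
2^16 = 65536 < 80000 ≤ 2^17 = 131072, so n = 17.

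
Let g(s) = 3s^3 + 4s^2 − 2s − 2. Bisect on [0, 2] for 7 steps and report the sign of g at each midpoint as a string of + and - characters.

m = 1, g(m) = 3 (+); new bracket [0, 1]
m = 0.5, g(m) = -1.625 (−); new bracket [0.5, 1]
m = 0.75, g(m) = 0.015625 (+); new bracket [0.5, 0.75]
m = 0.625, g(m) = -0.9551 (−); new bracket [0.625, 0.75]
m = 0.6875, g(m) = -0.5095 (−); new bracket [0.6875, 0.75]
m = 0.71875, g(m) = -0.2572 (−); new bracket [0.71875, 0.75]
m = 0.734375, g(m) = -0.1234 (−); new bracket [0.734375, 0.75]

+-+----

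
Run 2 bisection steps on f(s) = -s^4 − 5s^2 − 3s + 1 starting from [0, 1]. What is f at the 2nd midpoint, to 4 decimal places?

m = 0.5, f(m) = -1.8125 (−); new bracket [0, 0.5]
m = 0.25, f(m) = -0.066406 (−); new bracket [0, 0.25]

-0.0664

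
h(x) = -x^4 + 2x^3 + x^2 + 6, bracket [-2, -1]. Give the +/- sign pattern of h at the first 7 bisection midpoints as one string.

-+-+--+

h(-1.5) = -3.5625 < 0, so the root lies in [-1.5, -1]
h(-1.25) = 1.214844 > 0, so the root lies in [-1.5, -1.25]
h(-1.375) = -0.883057 < 0, so the root lies in [-1.375, -1.25]
h(-1.3125) = 0.2331 > 0, so the root lies in [-1.375, -1.3125]
h(-1.34375) = -0.3075 < 0, so the root lies in [-1.34375, -1.3125]
h(-1.328125) = -0.0329 < 0, so the root lies in [-1.328125, -1.3125]
h(-1.3203125) = 0.1012 > 0, so the root lies in [-1.328125, -1.3203125]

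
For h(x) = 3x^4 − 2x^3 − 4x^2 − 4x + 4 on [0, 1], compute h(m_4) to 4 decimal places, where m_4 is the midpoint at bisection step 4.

x = 0.5 gives h = 0.9375, positive; keep [0.5, 1]
x = 0.75 gives h = -1.144531, negative; keep [0.5, 0.75]
x = 0.625 gives h = -0.093018, negative; keep [0.5, 0.625]
x = 0.5625 gives h = 0.4288, positive; keep [0.5625, 0.625]

0.4288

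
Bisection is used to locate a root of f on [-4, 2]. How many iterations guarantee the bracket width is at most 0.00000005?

Width after n steps is 6/2^n. Need 2^n ≥ 6/0.00000005 = 120000000.
2^26 = 67108864 < 120000000 ≤ 2^27 = 134217728, so n = 27.

27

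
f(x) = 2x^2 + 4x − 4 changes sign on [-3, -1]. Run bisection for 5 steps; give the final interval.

[-2.75, -2.6875]

m = -2, f(m) = -4 (−); new bracket [-3, -2]
m = -2.5, f(m) = -1.5 (−); new bracket [-3, -2.5]
m = -2.75, f(m) = 0.125 (+); new bracket [-2.75, -2.5]
m = -2.625, f(m) = -0.7188 (−); new bracket [-2.75, -2.625]
m = -2.6875, f(m) = -0.3047 (−); new bracket [-2.75, -2.6875]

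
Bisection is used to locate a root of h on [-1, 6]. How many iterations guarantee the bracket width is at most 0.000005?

21

Width after n steps is 7/2^n. Need 2^n ≥ 7/0.000005 = 1400000.
2^20 = 1048576 < 1400000 ≤ 2^21 = 2097152, so n = 21.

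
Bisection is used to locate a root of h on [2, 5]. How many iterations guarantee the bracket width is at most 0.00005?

16

Width after n steps is 3/2^n. Need 2^n ≥ 3/0.00005 = 60000.
2^15 = 32768 < 60000 ≤ 2^16 = 65536, so n = 16.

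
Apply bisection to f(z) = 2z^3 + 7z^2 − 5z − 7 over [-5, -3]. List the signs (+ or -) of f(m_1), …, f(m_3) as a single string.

f(-4) = -3 < 0, so the root lies in [-4, -3]
f(-3.5) = 10.5 > 0, so the root lies in [-4, -3.5]
f(-3.75) = 4.71875 > 0, so the root lies in [-4, -3.75]

-++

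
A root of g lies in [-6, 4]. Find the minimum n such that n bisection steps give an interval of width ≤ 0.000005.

Width after n steps is 10/2^n. Need 2^n ≥ 10/0.000005 = 2000000.
2^20 = 1048576 < 2000000 ≤ 2^21 = 2097152, so n = 21.

21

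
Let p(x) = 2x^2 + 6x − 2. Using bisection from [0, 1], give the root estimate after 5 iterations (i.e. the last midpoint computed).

x = 0.5 gives p = 1.5, positive; keep [0, 0.5]
x = 0.25 gives p = -0.375, negative; keep [0.25, 0.5]
x = 0.375 gives p = 0.53125, positive; keep [0.25, 0.375]
x = 0.3125 gives p = 0.0703, positive; keep [0.25, 0.3125]
x = 0.28125 gives p = -0.1543, negative; keep [0.28125, 0.3125]

0.28125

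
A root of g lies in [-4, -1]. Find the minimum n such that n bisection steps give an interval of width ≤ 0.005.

10

Width after n steps is 3/2^n. Need 2^n ≥ 3/0.005 = 600.
2^9 = 512 < 600 ≤ 2^10 = 1024, so n = 10.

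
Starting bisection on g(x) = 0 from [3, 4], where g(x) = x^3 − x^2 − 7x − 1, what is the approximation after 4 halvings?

m = 3.5, g(m) = 5.125 (+); new bracket [3, 3.5]
m = 3.25, g(m) = 0.015625 (+); new bracket [3, 3.25]
m = 3.125, g(m) = -2.123047 (−); new bracket [3.125, 3.25]
m = 3.1875, g(m) = -1.0872 (−); new bracket [3.1875, 3.25]

3.1875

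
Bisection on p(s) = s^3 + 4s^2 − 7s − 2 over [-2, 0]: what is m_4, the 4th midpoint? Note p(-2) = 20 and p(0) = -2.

m = -1, p(m) = 8 (+); new bracket [-1, 0]
m = -0.5, p(m) = 2.375 (+); new bracket [-0.5, 0]
m = -0.25, p(m) = -0.015625 (−); new bracket [-0.5, -0.25]
m = -0.375, p(m) = 1.1348 (+); new bracket [-0.375, -0.25]

-0.375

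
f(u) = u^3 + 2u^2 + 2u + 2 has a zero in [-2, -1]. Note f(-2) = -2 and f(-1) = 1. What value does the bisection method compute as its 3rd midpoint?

midpoint -1.5: f = 0.125 > 0 → [-2, -1.5]
midpoint -1.75: f = -0.734375 < 0 → [-1.75, -1.5]
midpoint -1.625: f = -0.259766 < 0 → [-1.625, -1.5]

-1.625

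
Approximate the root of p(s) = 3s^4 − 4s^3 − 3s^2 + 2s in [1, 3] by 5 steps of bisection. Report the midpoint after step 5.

p(2) = 8 > 0, so the root lies in [1, 2]
p(1.5) = -2.0625 < 0, so the root lies in [1.5, 2]
p(1.75) = 1.011719 > 0, so the root lies in [1.5, 1.75]
p(1.625) = -0.9172 < 0, so the root lies in [1.625, 1.75]
p(1.6875) = -0.0622 < 0, so the root lies in [1.6875, 1.75]

1.6875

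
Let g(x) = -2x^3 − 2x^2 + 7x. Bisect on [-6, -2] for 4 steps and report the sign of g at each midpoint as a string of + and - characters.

m = -4, g(m) = 68 (+); new bracket [-4, -2]
m = -3, g(m) = 15 (+); new bracket [-3, -2]
m = -2.5, g(m) = 1.25 (+); new bracket [-2.5, -2]
m = -2.25, g(m) = -3.0938 (−); new bracket [-2.5, -2.25]

+++-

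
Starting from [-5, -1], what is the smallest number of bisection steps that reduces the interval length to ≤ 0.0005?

13

Width after n steps is 4/2^n. Need 2^n ≥ 4/0.0005 = 8000.
2^12 = 4096 < 8000 ≤ 2^13 = 8192, so n = 13.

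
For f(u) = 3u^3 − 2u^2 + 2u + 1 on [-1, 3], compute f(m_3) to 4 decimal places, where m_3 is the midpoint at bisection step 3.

-0.8750

f(1) = 4 > 0, so the root lies in [-1, 1]
f(0) = 1 > 0, so the root lies in [-1, 0]
f(-0.5) = -0.875 < 0, so the root lies in [-0.5, 0]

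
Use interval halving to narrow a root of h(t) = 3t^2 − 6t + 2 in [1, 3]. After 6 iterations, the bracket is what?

t = 2 gives h = 2, positive; keep [1, 2]
t = 1.5 gives h = -0.25, negative; keep [1.5, 2]
t = 1.75 gives h = 0.6875, positive; keep [1.5, 1.75]
t = 1.625 gives h = 0.1719, positive; keep [1.5, 1.625]
t = 1.5625 gives h = -0.0508, negative; keep [1.5625, 1.625]
t = 1.59375 gives h = 0.0576, positive; keep [1.5625, 1.59375]

[1.5625, 1.59375]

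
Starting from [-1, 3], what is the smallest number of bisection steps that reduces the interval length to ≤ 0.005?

Width after n steps is 4/2^n. Need 2^n ≥ 4/0.005 = 800.
2^9 = 512 < 800 ≤ 2^10 = 1024, so n = 10.

10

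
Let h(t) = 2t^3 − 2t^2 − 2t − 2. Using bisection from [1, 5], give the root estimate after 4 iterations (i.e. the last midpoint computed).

midpoint 3: h = 28 > 0 → [1, 3]
midpoint 2: h = 2 > 0 → [1, 2]
midpoint 1.5: h = -2.75 < 0 → [1.5, 2]
midpoint 1.75: h = -0.9062 < 0 → [1.75, 2]

1.75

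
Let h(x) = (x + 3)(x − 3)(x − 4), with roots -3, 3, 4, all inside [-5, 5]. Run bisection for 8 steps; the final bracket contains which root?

-3

m = 0, h(m) = 36 (+); new bracket [-5, 0]
m = -2.5, h(m) = 17.875 (+); new bracket [-5, -2.5]
m = -3.75, h(m) = -39.234375 (−); new bracket [-3.75, -2.5]
m = -3.125, h(m) = -5.4551 (−); new bracket [-3.125, -2.5]
m = -2.8125, h(m) = 7.4246 (+); new bracket [-3.125, -2.8125]
m = -2.96875, h(m) = 1.2998 (+); new bracket [-3.125, -2.96875]
m = -3.046875, h(m) = -1.9974 (−); new bracket [-3.046875, -2.96875]
m = -3.0078125, h(m) = -0.3289 (−); new bracket [-3.0078125, -2.96875]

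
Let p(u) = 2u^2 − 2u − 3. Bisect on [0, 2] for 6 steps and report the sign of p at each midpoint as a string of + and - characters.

u = 1 gives p = -3, negative; keep [1, 2]
u = 1.5 gives p = -1.5, negative; keep [1.5, 2]
u = 1.75 gives p = -0.375, negative; keep [1.75, 2]
u = 1.875 gives p = 0.2812, positive; keep [1.75, 1.875]
u = 1.8125 gives p = -0.0547, negative; keep [1.8125, 1.875]
u = 1.84375 gives p = 0.1113, positive; keep [1.8125, 1.84375]

---+-+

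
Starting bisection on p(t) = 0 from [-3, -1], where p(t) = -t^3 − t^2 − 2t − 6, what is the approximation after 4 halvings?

-1.875

p(-2) = 2 > 0, so the root lies in [-2, -1]
p(-1.5) = -1.875 < 0, so the root lies in [-2, -1.5]
p(-1.75) = -0.203125 < 0, so the root lies in [-2, -1.75]
p(-1.875) = 0.8262 > 0, so the root lies in [-1.875, -1.75]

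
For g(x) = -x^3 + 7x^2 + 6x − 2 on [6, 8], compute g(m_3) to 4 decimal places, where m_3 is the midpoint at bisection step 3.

-0.5469

g(7) = 40 > 0, so the root lies in [7, 8]
g(7.5) = 14.875 > 0, so the root lies in [7.5, 8]
g(7.75) = -0.546875 < 0, so the root lies in [7.5, 7.75]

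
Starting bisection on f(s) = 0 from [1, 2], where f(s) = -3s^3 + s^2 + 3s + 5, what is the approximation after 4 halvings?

1.5625

f(1.5) = 1.625 > 0, so the root lies in [1.5, 2]
f(1.75) = -2.765625 < 0, so the root lies in [1.5, 1.75]
f(1.625) = -0.357422 < 0, so the root lies in [1.5, 1.625]
f(1.5625) = 0.6848 > 0, so the root lies in [1.5625, 1.625]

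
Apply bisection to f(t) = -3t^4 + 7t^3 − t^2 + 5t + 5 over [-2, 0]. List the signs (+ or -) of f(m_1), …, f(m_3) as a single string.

-+-

f(-1) = -11 < 0, so the root lies in [-1, 0]
f(-0.5) = 1.1875 > 0, so the root lies in [-1, -0.5]
f(-0.75) = -3.214844 < 0, so the root lies in [-0.75, -0.5]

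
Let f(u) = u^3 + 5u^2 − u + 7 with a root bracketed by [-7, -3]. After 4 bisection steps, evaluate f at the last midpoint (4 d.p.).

5.3594

u = -5 gives f = 12, positive; keep [-7, -5]
u = -6 gives f = -23, negative; keep [-6, -5]
u = -5.5 gives f = -2.625, negative; keep [-5.5, -5]
u = -5.25 gives f = 5.3594, positive; keep [-5.5, -5.25]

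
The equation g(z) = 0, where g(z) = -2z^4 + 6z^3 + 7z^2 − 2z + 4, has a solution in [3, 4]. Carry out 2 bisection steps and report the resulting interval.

[3.75, 4]

midpoint 3.5: g = 39.875 > 0 → [3.5, 4]
midpoint 3.75: g = 15.835938 > 0 → [3.75, 4]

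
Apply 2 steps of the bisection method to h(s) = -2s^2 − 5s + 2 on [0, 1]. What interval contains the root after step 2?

h(0.5) = -1 < 0, so the root lies in [0, 0.5]
h(0.25) = 0.625 > 0, so the root lies in [0.25, 0.5]

[0.25, 0.5]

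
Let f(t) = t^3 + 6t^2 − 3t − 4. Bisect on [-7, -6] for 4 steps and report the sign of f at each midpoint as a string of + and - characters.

-+-+

t = -6.5 gives f = -5.625, negative; keep [-6.5, -6]
t = -6.25 gives f = 4.984375, positive; keep [-6.5, -6.25]
t = -6.375 gives f = -0.115234, negative; keep [-6.375, -6.25]
t = -6.3125 gives f = 2.4851, positive; keep [-6.375, -6.3125]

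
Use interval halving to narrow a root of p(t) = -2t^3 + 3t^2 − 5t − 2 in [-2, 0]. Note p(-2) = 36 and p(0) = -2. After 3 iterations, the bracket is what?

[-0.5, -0.25]

t = -1 gives p = 8, positive; keep [-1, 0]
t = -0.5 gives p = 1.5, positive; keep [-0.5, 0]
t = -0.25 gives p = -0.53125, negative; keep [-0.5, -0.25]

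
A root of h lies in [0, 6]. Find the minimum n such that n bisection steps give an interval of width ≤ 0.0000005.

Width after n steps is 6/2^n. Need 2^n ≥ 6/0.0000005 = 12000000.
2^23 = 8388608 < 12000000 ≤ 2^24 = 16777216, so n = 24.

24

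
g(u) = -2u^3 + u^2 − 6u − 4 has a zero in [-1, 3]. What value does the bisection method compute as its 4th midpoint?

-0.75

u = 1 gives g = -11, negative; keep [-1, 1]
u = 0 gives g = -4, negative; keep [-1, 0]
u = -0.5 gives g = -0.5, negative; keep [-1, -0.5]
u = -0.75 gives g = 1.9062, positive; keep [-0.75, -0.5]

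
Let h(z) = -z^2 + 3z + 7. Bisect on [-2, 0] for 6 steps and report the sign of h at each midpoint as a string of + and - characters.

++---+

midpoint -1: h = 3 > 0 → [-2, -1]
midpoint -1.5: h = 0.25 > 0 → [-2, -1.5]
midpoint -1.75: h = -1.3125 < 0 → [-1.75, -1.5]
midpoint -1.625: h = -0.5156 < 0 → [-1.625, -1.5]
midpoint -1.5625: h = -0.1289 < 0 → [-1.5625, -1.5]
midpoint -1.53125: h = 0.0615 > 0 → [-1.5625, -1.53125]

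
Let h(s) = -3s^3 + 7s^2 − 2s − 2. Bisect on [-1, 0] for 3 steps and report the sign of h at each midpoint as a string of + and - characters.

+--

midpoint -0.5: h = 1.125 > 0 → [-0.5, 0]
midpoint -0.25: h = -1.015625 < 0 → [-0.5, -0.25]
midpoint -0.375: h = -0.107422 < 0 → [-0.5, -0.375]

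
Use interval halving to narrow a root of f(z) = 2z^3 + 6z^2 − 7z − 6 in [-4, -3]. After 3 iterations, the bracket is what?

[-3.75, -3.625]

midpoint -3.5: f = 6.25 > 0 → [-4, -3.5]
midpoint -3.75: f = -0.84375 < 0 → [-3.75, -3.5]
midpoint -3.625: f = 2.949219 > 0 → [-3.75, -3.625]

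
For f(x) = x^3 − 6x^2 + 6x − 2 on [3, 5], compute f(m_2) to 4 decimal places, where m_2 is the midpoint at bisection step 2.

m = 4, f(m) = -10 (−); new bracket [4, 5]
m = 4.5, f(m) = -5.375 (−); new bracket [4.5, 5]

-5.3750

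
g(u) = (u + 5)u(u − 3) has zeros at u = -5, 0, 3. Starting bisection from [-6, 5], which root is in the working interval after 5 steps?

u = -0.5 gives g = 7.875, positive; keep [-6, -0.5]
u = -3.25 gives g = 35.546875, positive; keep [-6, -3.25]
u = -4.625 gives g = 13.224609, positive; keep [-6, -4.625]
u = -5.3125 gives g = -13.8, negative; keep [-5.3125, -4.625]
u = -4.96875 gives g = 1.2373, positive; keep [-5.3125, -4.96875]

-5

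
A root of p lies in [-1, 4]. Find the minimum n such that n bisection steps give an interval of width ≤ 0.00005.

17

Width after n steps is 5/2^n. Need 2^n ≥ 5/0.00005 = 100000.
2^16 = 65536 < 100000 ≤ 2^17 = 131072, so n = 17.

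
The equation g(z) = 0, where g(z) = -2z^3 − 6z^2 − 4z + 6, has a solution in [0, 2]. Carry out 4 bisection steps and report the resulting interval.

z = 1 gives g = -6, negative; keep [0, 1]
z = 0.5 gives g = 2.25, positive; keep [0.5, 1]
z = 0.75 gives g = -1.21875, negative; keep [0.5, 0.75]
z = 0.625 gives g = 0.668, positive; keep [0.625, 0.75]

[0.625, 0.75]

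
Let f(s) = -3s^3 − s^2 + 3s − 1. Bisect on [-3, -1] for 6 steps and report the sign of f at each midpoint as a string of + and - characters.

++-++-

m = -2, f(m) = 13 (+); new bracket [-2, -1]
m = -1.5, f(m) = 2.375 (+); new bracket [-1.5, -1]
m = -1.25, f(m) = -0.453125 (−); new bracket [-1.5, -1.25]
m = -1.375, f(m) = 0.7832 (+); new bracket [-1.375, -1.25]
m = -1.3125, f(m) = 0.1228 (+); new bracket [-1.3125, -1.25]
m = -1.28125, f(m) = -0.1754 (−); new bracket [-1.3125, -1.28125]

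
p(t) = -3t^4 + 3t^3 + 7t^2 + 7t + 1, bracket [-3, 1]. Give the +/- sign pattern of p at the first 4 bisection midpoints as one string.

-+--

t = -1 gives p = -5, negative; keep [-1, 1]
t = 0 gives p = 1, positive; keep [-1, 0]
t = -0.5 gives p = -1.3125, negative; keep [-0.5, 0]
t = -0.25 gives p = -0.3711, negative; keep [-0.25, 0]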